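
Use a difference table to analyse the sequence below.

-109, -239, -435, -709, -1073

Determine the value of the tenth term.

-4663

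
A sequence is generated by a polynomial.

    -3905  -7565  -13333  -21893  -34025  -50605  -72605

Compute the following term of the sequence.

First differences: -3660, -5768, -8560, -12132, -16580, -22000
Second differences: -2108, -2792, -3572, -4448, -5420
Third differences: -684, -780, -876, -972
Fourth differences: -96, -96, -96
Constant fourth difference = -96, so extend:
-972 − 96 = -1068;  -5420 − 1068 = -6488;  -22000 − 6488 = -28488;  -72605 − 28488 = -101093

-101093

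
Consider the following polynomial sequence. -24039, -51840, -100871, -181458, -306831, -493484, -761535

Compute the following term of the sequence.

First differences: -27801, -49031, -80587, -125373, -186653, -268051
Second differences: -21230, -31556, -44786, -61280, -81398
Third differences: -10326, -13230, -16494, -20118
Fourth differences: -2904, -3264, -3624
Fifth differences: -360, -360
The fifth differences are constant (-360).
-3624 − 360 = -3984;  -20118 − 3984 = -24102;  -81398 − 24102 = -105500;  -268051 − 105500 = -373551;  -761535 − 373551 = -1135086

-1135086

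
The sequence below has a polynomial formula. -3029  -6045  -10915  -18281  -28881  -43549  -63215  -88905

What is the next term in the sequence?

-121741

D1: -3016 , -4870 , -7366 , -10600 , -14668 , -19666 , -25690
D2: -1854 , -2496 , -3234 , -4068 , -4998 , -6024
D3: -642 , -738 , -834 , -930 , -1026
D4: -96 , -96 , -96 , -96
The fourth differences are constant (-96).
-1026 − 96 = -1122;  -6024 − 1122 = -7146;  -25690 − 7146 = -32836;  -88905 − 32836 = -121741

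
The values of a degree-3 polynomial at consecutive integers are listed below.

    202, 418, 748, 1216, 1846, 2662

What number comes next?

D1: 216, 330, 468, 630, 816
D2: 114, 138, 162, 186
D3: 24, 24, 24
Third differences constant at 24.
186 + 24 = 210;  816 + 210 = 1026;  2662 + 1026 = 3688

3688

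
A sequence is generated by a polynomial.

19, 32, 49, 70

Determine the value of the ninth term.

Δ: 13  17  21
Δ²: 4  4
Constant second difference = 4, so extend:
21 + 4 = 25;  70 + 25 = 95
25 + 4 = 29;  95 + 29 = 124
29 + 4 = 33;  124 + 33 = 157
33 + 4 = 37;  157 + 37 = 194
37 + 4 = 41;  194 + 41 = 235

235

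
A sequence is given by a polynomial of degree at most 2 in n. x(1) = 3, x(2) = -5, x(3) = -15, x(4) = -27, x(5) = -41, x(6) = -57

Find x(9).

D1: -8, -10, -12, -14, -16
D2: -2, -2, -2, -2
The second differences are constant (-2).
-16 − 2 = -18;  -57 − 18 = -75
-18 − 2 = -20;  -75 − 20 = -95
-20 − 2 = -22;  -95 − 22 = -117

-117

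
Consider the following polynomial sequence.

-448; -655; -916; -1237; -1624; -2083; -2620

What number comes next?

-207 , -261 , -321 , -387 , -459 , -537
-54 , -60 , -66 , -72 , -78
-6 , -6 , -6 , -6
The third differences are constant (-6).
-78 − 6 = -84;  -537 − 84 = -621;  -2620 − 621 = -3241

-3241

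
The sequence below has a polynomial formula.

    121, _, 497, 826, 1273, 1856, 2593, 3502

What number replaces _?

268

Using the last 6 terms:
Δ: 329  447  583  737  909
Δ²: 118  136  154  172
Δ³: 18  18  18
Constant third difference = 18.
Extend backward: 118 − 18 = 100;  329 − 100 = 229;  497 − 229 = 268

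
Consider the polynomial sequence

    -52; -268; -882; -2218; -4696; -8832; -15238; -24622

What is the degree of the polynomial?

4

Δ: -216, -614, -1336, -2478, -4136, -6406, -9384
Δ²: -398, -722, -1142, -1658, -2270, -2978
Δ³: -324, -420, -516, -612, -708
Δ⁴: -96, -96, -96, -96
The fourth differences are constant, so the polynomial has degree 4.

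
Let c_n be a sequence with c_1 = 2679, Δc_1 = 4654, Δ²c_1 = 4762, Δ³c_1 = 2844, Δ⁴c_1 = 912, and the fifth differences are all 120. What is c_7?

Build the table forward from the leading diagonal:
D5: 120, 120, 120, 120, 120, 120, 120
D4: 912, 1032, 1152, 1272, 1392, 1512, 1632
D3: 2844, 3756, 4788, 5940, 7212, 8604, 10116
D2: 4762, 7606, 11362, 16150, 22090, 29302, 37906
D1: 4654, 9416, 17022, 28384, 44534, 66624, 95926
c: 2679, 7333, 16749, 33771, 62155, 106689, 173313

173313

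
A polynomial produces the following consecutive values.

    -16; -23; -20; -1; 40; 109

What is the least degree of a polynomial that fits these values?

3

First differences: -7, 3, 19, 41, 69
Second differences: 10, 16, 22, 28
Third differences: 6, 6, 6
The third differences are constant, so the polynomial has degree 3.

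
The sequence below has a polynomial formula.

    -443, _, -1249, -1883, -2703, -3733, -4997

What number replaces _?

-777

Using the last 5 terms:
First differences: -634  -820  -1030  -1264
Second differences: -186  -210  -234
Third differences: -24  -24
Constant third difference = -24.
Extend backward: -186 + 24 = -162;  -634 + 162 = -472;  -1249 + 472 = -777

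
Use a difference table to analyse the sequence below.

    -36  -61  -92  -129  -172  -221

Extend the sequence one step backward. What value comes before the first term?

Δ: -25  -31  -37  -43  -49
Δ²: -6  -6  -6  -6
The second differences are constant at -6.
Work back: -25 + 6 = -19;  -36 + 19 = -17

-17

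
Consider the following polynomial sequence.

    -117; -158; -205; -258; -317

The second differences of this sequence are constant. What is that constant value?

-6

D1: -41, -47, -53, -59
D2: -6, -6, -6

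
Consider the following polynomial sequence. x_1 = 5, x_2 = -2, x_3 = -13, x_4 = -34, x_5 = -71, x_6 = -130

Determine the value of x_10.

-706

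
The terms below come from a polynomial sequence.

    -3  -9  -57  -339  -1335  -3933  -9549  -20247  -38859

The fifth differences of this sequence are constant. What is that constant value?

Δ: -6, -48, -282, -996, -2598, -5616, -10698, -18612
Δ²: -42, -234, -714, -1602, -3018, -5082, -7914
Δ³: -192, -480, -888, -1416, -2064, -2832
Δ⁴: -288, -408, -528, -648, -768
Δ⁵: -120, -120, -120, -120

-120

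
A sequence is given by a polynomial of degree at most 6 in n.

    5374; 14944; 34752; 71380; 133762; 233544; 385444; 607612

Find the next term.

921990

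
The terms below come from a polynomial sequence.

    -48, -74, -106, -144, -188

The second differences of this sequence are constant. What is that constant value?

-6

Δ: -26, -32, -38, -44
Δ²: -6, -6, -6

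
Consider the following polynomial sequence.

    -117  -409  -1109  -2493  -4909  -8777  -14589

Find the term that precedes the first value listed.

-29

First differences: -292  -700  -1384  -2416  -3868  -5812
Second differences: -408  -684  -1032  -1452  -1944
Third differences: -276  -348  -420  -492
Fourth differences: -72  -72  -72
The fourth differences are constant at -72.
Work back: -276 + 72 = -204;  -408 + 204 = -204;  -292 + 204 = -88;  -117 + 88 = -29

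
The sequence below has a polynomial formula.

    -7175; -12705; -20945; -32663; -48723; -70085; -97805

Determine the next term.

-133035

Δ: -5530, -8240, -11718, -16060, -21362, -27720
Δ²: -2710, -3478, -4342, -5302, -6358
Δ³: -768, -864, -960, -1056
Δ⁴: -96, -96, -96
The fourth differences are constant (-96).
-1056 − 96 = -1152;  -6358 − 1152 = -7510;  -27720 − 7510 = -35230;  -97805 − 35230 = -133035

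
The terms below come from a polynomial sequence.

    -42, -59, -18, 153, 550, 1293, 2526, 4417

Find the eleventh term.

Δ: -17, 41, 171, 397, 743, 1233, 1891
Δ²: 58, 130, 226, 346, 490, 658
Δ³: 72, 96, 120, 144, 168
Δ⁴: 24, 24, 24, 24
The fourth differences are constant (24).
168 + 24 = 192;  658 + 192 = 850;  1891 + 850 = 2741;  4417 + 2741 = 7158
192 + 24 = 216;  850 + 216 = 1066;  2741 + 1066 = 3807;  7158 + 3807 = 10965
216 + 24 = 240;  1066 + 240 = 1306;  3807 + 1306 = 5113;  10965 + 5113 = 16078

16078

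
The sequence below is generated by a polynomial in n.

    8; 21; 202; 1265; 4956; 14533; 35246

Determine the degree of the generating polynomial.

5

D1: 13, 181, 1063, 3691, 9577, 20713
D2: 168, 882, 2628, 5886, 11136
D3: 714, 1746, 3258, 5250
D4: 1032, 1512, 1992
D5: 480, 480
The fifth differences are constant, so the polynomial has degree 5.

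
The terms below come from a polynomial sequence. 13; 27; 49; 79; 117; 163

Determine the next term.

217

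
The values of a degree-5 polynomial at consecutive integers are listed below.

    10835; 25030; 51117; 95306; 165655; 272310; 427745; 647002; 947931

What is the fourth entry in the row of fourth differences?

First differences: 14195, 26087, 44189, 70349, 106655, 155435, 219257, 300929
Second differences: 11892, 18102, 26160, 36306, 48780, 63822, 81672
Third differences: 6210, 8058, 10146, 12474, 15042, 17850
Fourth differences: 1848, 2088, 2328, 2568, 2808
Fifth differences: 240, 240, 240, 240

2568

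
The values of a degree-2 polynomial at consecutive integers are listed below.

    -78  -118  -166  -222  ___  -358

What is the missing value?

Using the first 4 terms:
Δ: -40, -48, -56
Δ²: -8, -8
Constant second difference = -8.
Extend forward: -56 − 8 = -64;  -222 − 64 = -286

-286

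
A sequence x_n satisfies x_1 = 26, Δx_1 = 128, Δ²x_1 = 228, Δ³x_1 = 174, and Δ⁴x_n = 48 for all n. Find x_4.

1268

Build the table forward from the leading diagonal:
Δ⁴: 48  48  48  48
Δ³: 174  222  270  318
Δ²: 228  402  624  894
Δ: 128  356  758  1382
x: 26  154  510  1268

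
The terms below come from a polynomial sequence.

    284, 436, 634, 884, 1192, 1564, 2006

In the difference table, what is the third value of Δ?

250

Δ: 152, 198, 250, 308, 372, 442
Δ²: 46, 52, 58, 64, 70
Δ³: 6, 6, 6, 6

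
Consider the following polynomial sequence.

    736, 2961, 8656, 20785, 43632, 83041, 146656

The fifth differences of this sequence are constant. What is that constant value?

First differences: 2225, 5695, 12129, 22847, 39409, 63615
Second differences: 3470, 6434, 10718, 16562, 24206
Third differences: 2964, 4284, 5844, 7644
Fourth differences: 1320, 1560, 1800
Fifth differences: 240, 240

240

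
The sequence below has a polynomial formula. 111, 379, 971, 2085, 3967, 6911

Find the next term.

Δ: 268, 592, 1114, 1882, 2944
Δ²: 324, 522, 768, 1062
Δ³: 198, 246, 294
Δ⁴: 48, 48
Constant fourth difference = 48, so extend:
294 + 48 = 342;  1062 + 342 = 1404;  2944 + 1404 = 4348;  6911 + 4348 = 11259

11259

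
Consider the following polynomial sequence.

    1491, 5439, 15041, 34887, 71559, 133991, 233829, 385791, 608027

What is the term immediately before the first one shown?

First differences: 3948, 9602, 19846, 36672, 62432, 99838, 151962, 222236
Second differences: 5654, 10244, 16826, 25760, 37406, 52124, 70274
Third differences: 4590, 6582, 8934, 11646, 14718, 18150
Fourth differences: 1992, 2352, 2712, 3072, 3432
Fifth differences: 360, 360, 360, 360
The fifth differences are constant at 360.
Work back: 1992 − 360 = 1632;  4590 − 1632 = 2958;  5654 − 2958 = 2696;  3948 − 2696 = 1252;  1491 − 1252 = 239

239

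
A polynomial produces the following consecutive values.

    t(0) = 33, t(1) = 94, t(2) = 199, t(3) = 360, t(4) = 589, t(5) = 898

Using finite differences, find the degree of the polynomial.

3

Δ: 61, 105, 161, 229, 309
Δ²: 44, 56, 68, 80
Δ³: 12, 12, 12
The third differences are constant, so the polynomial has degree 3.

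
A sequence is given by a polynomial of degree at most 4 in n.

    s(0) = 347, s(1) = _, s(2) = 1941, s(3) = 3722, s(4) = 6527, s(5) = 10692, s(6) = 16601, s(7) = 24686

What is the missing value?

Using the last 6 terms:
D1: 1781  2805  4165  5909  8085
D2: 1024  1360  1744  2176
D3: 336  384  432
D4: 48  48
Constant fourth difference = 48.
Extend backward: 336 − 48 = 288;  1024 − 288 = 736;  1781 − 736 = 1045;  1941 − 1045 = 896

896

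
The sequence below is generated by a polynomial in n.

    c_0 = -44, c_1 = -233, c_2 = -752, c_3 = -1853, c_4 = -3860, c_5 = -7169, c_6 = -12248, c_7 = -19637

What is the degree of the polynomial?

4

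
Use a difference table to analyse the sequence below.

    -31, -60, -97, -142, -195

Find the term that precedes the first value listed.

D1: -29  -37  -45  -53
D2: -8  -8  -8
The second differences are constant at -8.
Work back: -29 + 8 = -21;  -31 + 21 = -10

-10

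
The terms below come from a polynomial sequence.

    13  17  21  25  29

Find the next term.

4, 4, 4, 4
Constant first difference = 4, so extend:
29 + 4 = 33

33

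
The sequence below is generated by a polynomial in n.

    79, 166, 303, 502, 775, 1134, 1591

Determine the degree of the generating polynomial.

D1: 87, 137, 199, 273, 359, 457
D2: 50, 62, 74, 86, 98
D3: 12, 12, 12, 12
The third differences are constant, so the polynomial has degree 3.

3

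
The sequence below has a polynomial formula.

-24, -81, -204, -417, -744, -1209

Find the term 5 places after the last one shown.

First differences: -57, -123, -213, -327, -465
Second differences: -66, -90, -114, -138
Third differences: -24, -24, -24
Third differences constant at -24.
-138 − 24 = -162;  -465 − 162 = -627;  -1209 − 627 = -1836
-162 − 24 = -186;  -627 − 186 = -813;  -1836 − 813 = -2649
-186 − 24 = -210;  -813 − 210 = -1023;  -2649 − 1023 = -3672
-210 − 24 = -234;  -1023 − 234 = -1257;  -3672 − 1257 = -4929
-234 − 24 = -258;  -1257 − 258 = -1515;  -4929 − 1515 = -6444

-6444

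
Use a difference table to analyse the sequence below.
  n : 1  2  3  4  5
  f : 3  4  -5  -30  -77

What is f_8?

Δ: 1  -9  -25  -47
Δ²: -10  -16  -22
Δ³: -6  -6
The third differences are constant (-6).
-22 − 6 = -28;  -47 − 28 = -75;  -77 − 75 = -152
-28 − 6 = -34;  -75 − 34 = -109;  -152 − 109 = -261
-34 − 6 = -40;  -109 − 40 = -149;  -261 − 149 = -410

-410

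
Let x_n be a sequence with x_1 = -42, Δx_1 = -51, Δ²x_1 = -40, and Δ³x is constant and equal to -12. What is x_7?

Build the table forward from the leading diagonal:
D3: -12, -12, -12, -12, -12, -12, -12
D2: -40, -52, -64, -76, -88, -100, -112
D1: -51, -91, -143, -207, -283, -371, -471
x: -42, -93, -184, -327, -534, -817, -1188

-1188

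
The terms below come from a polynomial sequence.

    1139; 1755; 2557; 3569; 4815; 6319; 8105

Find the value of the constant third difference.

Δ: 616, 802, 1012, 1246, 1504, 1786
Δ²: 186, 210, 234, 258, 282
Δ³: 24, 24, 24, 24

24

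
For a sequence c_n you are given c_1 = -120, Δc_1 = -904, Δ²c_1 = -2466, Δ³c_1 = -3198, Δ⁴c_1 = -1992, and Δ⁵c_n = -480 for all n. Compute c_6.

-71720

Build the table forward from the leading diagonal:
Fifth differences: -480  -480  -480  -480  -480  -480
Fourth differences: -1992  -2472  -2952  -3432  -3912  -4392
Third differences: -3198  -5190  -7662  -10614  -14046  -17958
Second differences: -2466  -5664  -10854  -18516  -29130  -43176
First differences: -904  -3370  -9034  -19888  -38404  -67534
c: -120  -1024  -4394  -13428  -33316  -71720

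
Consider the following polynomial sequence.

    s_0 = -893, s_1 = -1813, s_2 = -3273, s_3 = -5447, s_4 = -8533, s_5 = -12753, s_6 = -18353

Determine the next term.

Δ: -920  -1460  -2174  -3086  -4220  -5600
Δ²: -540  -714  -912  -1134  -1380
Δ³: -174  -198  -222  -246
Δ⁴: -24  -24  -24
Constant fourth difference = -24, so extend:
-246 − 24 = -270;  -1380 − 270 = -1650;  -5600 − 1650 = -7250;  -18353 − 7250 = -25603

-25603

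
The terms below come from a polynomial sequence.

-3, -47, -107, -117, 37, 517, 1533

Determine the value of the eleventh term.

First differences: -44 , -60 , -10 , 154 , 480 , 1016
Second differences: -16 , 50 , 164 , 326 , 536
Third differences: 66 , 114 , 162 , 210
Fourth differences: 48 , 48 , 48
Fourth differences constant at 48.
210 + 48 = 258;  536 + 258 = 794;  1016 + 794 = 1810;  1533 + 1810 = 3343
258 + 48 = 306;  794 + 306 = 1100;  1810 + 1100 = 2910;  3343 + 2910 = 6253
306 + 48 = 354;  1100 + 354 = 1454;  2910 + 1454 = 4364;  6253 + 4364 = 10617
354 + 48 = 402;  1454 + 402 = 1856;  4364 + 1856 = 6220;  10617 + 6220 = 16837

16837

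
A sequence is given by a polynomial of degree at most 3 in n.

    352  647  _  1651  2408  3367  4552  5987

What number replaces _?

1072

Using the last 5 terms:
Δ: 757, 959, 1185, 1435
Δ²: 202, 226, 250
Δ³: 24, 24
Constant third difference = 24.
Extend backward: 202 − 24 = 178;  757 − 178 = 579;  1651 − 579 = 1072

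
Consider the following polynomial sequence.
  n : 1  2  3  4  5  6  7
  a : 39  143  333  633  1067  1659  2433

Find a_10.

6087

104, 190, 300, 434, 592, 774
86, 110, 134, 158, 182
24, 24, 24, 24
Constant third difference = 24, so extend:
182 + 24 = 206;  774 + 206 = 980;  2433 + 980 = 3413
206 + 24 = 230;  980 + 230 = 1210;  3413 + 1210 = 4623
230 + 24 = 254;  1210 + 254 = 1464;  4623 + 1464 = 6087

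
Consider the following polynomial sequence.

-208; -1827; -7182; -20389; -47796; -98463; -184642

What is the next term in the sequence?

-322257

-1619  -5355  -13207  -27407  -50667  -86179
-3736  -7852  -14200  -23260  -35512
-4116  -6348  -9060  -12252
-2232  -2712  -3192
-480  -480
Fifth differences constant at -480.
-3192 − 480 = -3672;  -12252 − 3672 = -15924;  -35512 − 15924 = -51436;  -86179 − 51436 = -137615;  -184642 − 137615 = -322257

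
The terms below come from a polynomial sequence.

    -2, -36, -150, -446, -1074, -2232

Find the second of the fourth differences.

-48

First differences: -34, -114, -296, -628, -1158
Second differences: -80, -182, -332, -530
Third differences: -102, -150, -198
Fourth differences: -48, -48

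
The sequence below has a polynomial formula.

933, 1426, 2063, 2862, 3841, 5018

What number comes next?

6411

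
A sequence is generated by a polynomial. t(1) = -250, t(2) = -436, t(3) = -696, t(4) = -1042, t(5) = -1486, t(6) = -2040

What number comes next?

-186, -260, -346, -444, -554
-74, -86, -98, -110
-12, -12, -12
Constant third difference = -12, so extend:
-110 − 12 = -122;  -554 − 122 = -676;  -2040 − 676 = -2716

-2716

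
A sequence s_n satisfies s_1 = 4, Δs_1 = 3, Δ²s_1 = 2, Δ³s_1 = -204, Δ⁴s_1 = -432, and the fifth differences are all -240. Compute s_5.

Build the table forward from the leading diagonal:
Δ⁵: -240, -240, -240, -240, -240
Δ⁴: -432, -672, -912, -1152, -1392
Δ³: -204, -636, -1308, -2220, -3372
Δ²: 2, -202, -838, -2146, -4366
Δ: 3, 5, -197, -1035, -3181
s: 4, 7, 12, -185, -1220

-1220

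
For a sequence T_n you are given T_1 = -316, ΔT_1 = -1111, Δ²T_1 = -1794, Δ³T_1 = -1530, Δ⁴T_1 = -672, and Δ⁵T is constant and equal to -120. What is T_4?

Build the table forward from the leading diagonal:
D5: -120, -120, -120, -120
D4: -672, -792, -912, -1032
D3: -1530, -2202, -2994, -3906
D2: -1794, -3324, -5526, -8520
D1: -1111, -2905, -6229, -11755
T: -316, -1427, -4332, -10561

-10561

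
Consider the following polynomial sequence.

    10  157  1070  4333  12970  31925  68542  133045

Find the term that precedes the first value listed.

Δ: 147, 913, 3263, 8637, 18955, 36617, 64503
Δ²: 766, 2350, 5374, 10318, 17662, 27886
Δ³: 1584, 3024, 4944, 7344, 10224
Δ⁴: 1440, 1920, 2400, 2880
Δ⁵: 480, 480, 480
The fifth differences are constant at 480.
Work back: 1440 − 480 = 960;  1584 − 960 = 624;  766 − 624 = 142;  147 − 142 = 5;  10 − 5 = 5

5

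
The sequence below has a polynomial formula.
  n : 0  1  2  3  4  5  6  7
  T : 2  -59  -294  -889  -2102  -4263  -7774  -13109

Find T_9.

-31507

Δ: -61, -235, -595, -1213, -2161, -3511, -5335
Δ²: -174, -360, -618, -948, -1350, -1824
Δ³: -186, -258, -330, -402, -474
Δ⁴: -72, -72, -72, -72
Fourth differences constant at -72.
-474 − 72 = -546;  -1824 − 546 = -2370;  -5335 − 2370 = -7705;  -13109 − 7705 = -20814
-546 − 72 = -618;  -2370 − 618 = -2988;  -7705 − 2988 = -10693;  -20814 − 10693 = -31507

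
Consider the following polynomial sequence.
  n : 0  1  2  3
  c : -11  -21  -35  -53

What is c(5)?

First differences: -10 , -14 , -18
Second differences: -4 , -4
Second differences constant at -4.
-18 − 4 = -22;  -53 − 22 = -75
-22 − 4 = -26;  -75 − 26 = -101

-101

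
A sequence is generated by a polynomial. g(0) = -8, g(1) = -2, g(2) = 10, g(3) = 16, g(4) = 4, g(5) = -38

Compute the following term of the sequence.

-122

Δ: 6, 12, 6, -12, -42
Δ²: 6, -6, -18, -30
Δ³: -12, -12, -12
The third differences are constant (-12).
-30 − 12 = -42;  -42 − 42 = -84;  -38 − 84 = -122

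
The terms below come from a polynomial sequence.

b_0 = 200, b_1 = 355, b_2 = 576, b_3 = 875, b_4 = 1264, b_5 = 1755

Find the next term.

First differences: 155 , 221 , 299 , 389 , 491
Second differences: 66 , 78 , 90 , 102
Third differences: 12 , 12 , 12
The third differences are constant (12).
102 + 12 = 114;  491 + 114 = 605;  1755 + 605 = 2360

2360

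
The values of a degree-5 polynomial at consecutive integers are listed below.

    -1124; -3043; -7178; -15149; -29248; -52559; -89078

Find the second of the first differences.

Δ: -1919, -4135, -7971, -14099, -23311, -36519
Δ²: -2216, -3836, -6128, -9212, -13208
Δ³: -1620, -2292, -3084, -3996
Δ⁴: -672, -792, -912
Δ⁵: -120, -120

-4135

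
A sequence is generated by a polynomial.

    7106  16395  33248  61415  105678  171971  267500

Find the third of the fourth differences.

Δ: 9289, 16853, 28167, 44263, 66293, 95529
Δ²: 7564, 11314, 16096, 22030, 29236
Δ³: 3750, 4782, 5934, 7206
Δ⁴: 1032, 1152, 1272
Δ⁵: 120, 120

1272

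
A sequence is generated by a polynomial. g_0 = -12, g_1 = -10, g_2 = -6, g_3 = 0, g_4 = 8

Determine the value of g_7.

44

First differences: 2  4  6  8
Second differences: 2  2  2
The second differences are constant (2).
8 + 2 = 10;  8 + 10 = 18
10 + 2 = 12;  18 + 12 = 30
12 + 2 = 14;  30 + 14 = 44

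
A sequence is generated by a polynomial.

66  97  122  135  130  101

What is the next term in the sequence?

42

D1: 31 , 25 , 13 , -5 , -29
D2: -6 , -12 , -18 , -24
D3: -6 , -6 , -6
The third differences are constant (-6).
-24 − 6 = -30;  -29 − 30 = -59;  101 − 59 = 42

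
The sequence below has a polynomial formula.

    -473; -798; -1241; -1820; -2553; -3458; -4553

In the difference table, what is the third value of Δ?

-579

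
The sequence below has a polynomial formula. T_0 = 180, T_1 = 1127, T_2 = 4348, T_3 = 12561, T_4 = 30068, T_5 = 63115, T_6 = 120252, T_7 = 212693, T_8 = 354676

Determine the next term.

D1: 947, 3221, 8213, 17507, 33047, 57137, 92441, 141983
D2: 2274, 4992, 9294, 15540, 24090, 35304, 49542
D3: 2718, 4302, 6246, 8550, 11214, 14238
D4: 1584, 1944, 2304, 2664, 3024
D5: 360, 360, 360, 360
Fifth differences constant at 360.
3024 + 360 = 3384;  14238 + 3384 = 17622;  49542 + 17622 = 67164;  141983 + 67164 = 209147;  354676 + 209147 = 563823

563823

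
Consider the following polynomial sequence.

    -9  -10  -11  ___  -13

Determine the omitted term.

Using the first 3 terms:
Δ: -1, -1
Constant first difference = -1.
Extend forward: -11 − 1 = -12

-12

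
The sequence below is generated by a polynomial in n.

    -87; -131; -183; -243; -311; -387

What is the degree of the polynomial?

Δ: -44, -52, -60, -68, -76
Δ²: -8, -8, -8, -8
The second differences are constant, so the polynomial has degree 2.

2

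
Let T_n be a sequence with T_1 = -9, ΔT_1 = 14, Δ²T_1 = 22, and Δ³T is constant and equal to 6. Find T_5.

203

Build the table forward from the leading diagonal:
Third differences: 6, 6, 6, 6, 6
Second differences: 22, 28, 34, 40, 46
First differences: 14, 36, 64, 98, 138
T: -9, 5, 41, 105, 203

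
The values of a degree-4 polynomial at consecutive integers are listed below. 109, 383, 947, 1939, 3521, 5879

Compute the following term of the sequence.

274 , 564 , 992 , 1582 , 2358
290 , 428 , 590 , 776
138 , 162 , 186
24 , 24
Fourth differences constant at 24.
186 + 24 = 210;  776 + 210 = 986;  2358 + 986 = 3344;  5879 + 3344 = 9223

9223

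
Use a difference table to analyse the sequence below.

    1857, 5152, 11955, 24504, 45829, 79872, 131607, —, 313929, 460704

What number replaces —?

Using the first 7 terms:
First differences: 3295  6803  12549  21325  34043  51735
Second differences: 3508  5746  8776  12718  17692
Third differences: 2238  3030  3942  4974
Fourth differences: 792  912  1032
Fifth differences: 120  120
Constant fifth difference = 120.
Extend forward: 1032 + 120 = 1152;  4974 + 1152 = 6126;  17692 + 6126 = 23818;  51735 + 23818 = 75553;  131607 + 75553 = 207160

207160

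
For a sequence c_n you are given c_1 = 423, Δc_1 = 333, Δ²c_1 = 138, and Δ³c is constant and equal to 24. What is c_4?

1860

Build the table forward from the leading diagonal:
Third differences: 24  24  24  24
Second differences: 138  162  186  210
First differences: 333  471  633  819
c: 423  756  1227  1860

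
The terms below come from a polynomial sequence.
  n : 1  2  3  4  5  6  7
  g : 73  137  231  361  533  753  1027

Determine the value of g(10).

2233

Δ: 64, 94, 130, 172, 220, 274
Δ²: 30, 36, 42, 48, 54
Δ³: 6, 6, 6, 6
Third differences constant at 6.
54 + 6 = 60;  274 + 60 = 334;  1027 + 334 = 1361
60 + 6 = 66;  334 + 66 = 400;  1361 + 400 = 1761
66 + 6 = 72;  400 + 72 = 472;  1761 + 472 = 2233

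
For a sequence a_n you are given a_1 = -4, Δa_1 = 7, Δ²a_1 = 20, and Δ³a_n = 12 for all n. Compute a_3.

30

Build the table forward from the leading diagonal:
D3: 12  12  12
D2: 20  32  44
D1: 7  27  59
a: -4  3  30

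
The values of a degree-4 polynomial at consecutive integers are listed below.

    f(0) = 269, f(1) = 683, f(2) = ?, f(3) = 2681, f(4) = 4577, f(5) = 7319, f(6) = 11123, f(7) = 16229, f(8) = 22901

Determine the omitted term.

Using the last 6 terms:
D1: 1896, 2742, 3804, 5106, 6672
D2: 846, 1062, 1302, 1566
D3: 216, 240, 264
D4: 24, 24
Constant fourth difference = 24.
Extend backward: 216 − 24 = 192;  846 − 192 = 654;  1896 − 654 = 1242;  2681 − 1242 = 1439

1439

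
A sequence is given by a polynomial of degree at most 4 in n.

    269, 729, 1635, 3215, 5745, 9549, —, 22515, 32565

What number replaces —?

Using the first 6 terms:
460, 906, 1580, 2530, 3804
446, 674, 950, 1274
228, 276, 324
48, 48
Constant fourth difference = 48.
Extend forward: 324 + 48 = 372;  1274 + 372 = 1646;  3804 + 1646 = 5450;  9549 + 5450 = 14999

14999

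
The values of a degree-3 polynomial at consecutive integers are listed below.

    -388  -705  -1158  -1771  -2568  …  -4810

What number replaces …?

-3573

Using the first 5 terms:
D1: -317, -453, -613, -797
D2: -136, -160, -184
D3: -24, -24
Constant third difference = -24.
Extend forward: -184 − 24 = -208;  -797 − 208 = -1005;  -2568 − 1005 = -3573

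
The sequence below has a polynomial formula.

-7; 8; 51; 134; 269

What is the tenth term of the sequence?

15  43  83  135
28  40  52
12  12
The third differences are constant (12).
52 + 12 = 64;  135 + 64 = 199;  269 + 199 = 468
64 + 12 = 76;  199 + 76 = 275;  468 + 275 = 743
76 + 12 = 88;  275 + 88 = 363;  743 + 363 = 1106
88 + 12 = 100;  363 + 100 = 463;  1106 + 463 = 1569
100 + 12 = 112;  463 + 112 = 575;  1569 + 575 = 2144

2144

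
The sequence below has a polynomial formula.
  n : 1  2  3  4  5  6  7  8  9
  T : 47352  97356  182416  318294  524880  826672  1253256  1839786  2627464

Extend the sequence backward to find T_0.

D1: 50004, 85060, 135878, 206586, 301792, 426584, 586530, 787678
D2: 35056, 50818, 70708, 95206, 124792, 159946, 201148
D3: 15762, 19890, 24498, 29586, 35154, 41202
D4: 4128, 4608, 5088, 5568, 6048
D5: 480, 480, 480, 480
The fifth differences are constant at 480.
Work back: 4128 − 480 = 3648;  15762 − 3648 = 12114;  35056 − 12114 = 22942;  50004 − 22942 = 27062;  47352 − 27062 = 20290

20290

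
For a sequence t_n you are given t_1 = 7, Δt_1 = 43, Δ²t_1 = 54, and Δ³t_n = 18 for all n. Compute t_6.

Build the table forward from the leading diagonal:
Δ³: 18  18  18  18  18  18
Δ²: 54  72  90  108  126  144
Δ: 43  97  169  259  367  493
t: 7  50  147  316  575  942

942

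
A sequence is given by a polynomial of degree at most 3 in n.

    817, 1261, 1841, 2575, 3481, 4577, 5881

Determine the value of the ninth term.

9185

Δ: 444 , 580 , 734 , 906 , 1096 , 1304
Δ²: 136 , 154 , 172 , 190 , 208
Δ³: 18 , 18 , 18 , 18
The third differences are constant (18).
208 + 18 = 226;  1304 + 226 = 1530;  5881 + 1530 = 7411
226 + 18 = 244;  1530 + 244 = 1774;  7411 + 1774 = 9185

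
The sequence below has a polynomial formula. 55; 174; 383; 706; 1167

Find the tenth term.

6382

D1: 119, 209, 323, 461
D2: 90, 114, 138
D3: 24, 24
Constant third difference = 24, so extend:
138 + 24 = 162;  461 + 162 = 623;  1167 + 623 = 1790
162 + 24 = 186;  623 + 186 = 809;  1790 + 809 = 2599
186 + 24 = 210;  809 + 210 = 1019;  2599 + 1019 = 3618
210 + 24 = 234;  1019 + 234 = 1253;  3618 + 1253 = 4871
234 + 24 = 258;  1253 + 258 = 1511;  4871 + 1511 = 6382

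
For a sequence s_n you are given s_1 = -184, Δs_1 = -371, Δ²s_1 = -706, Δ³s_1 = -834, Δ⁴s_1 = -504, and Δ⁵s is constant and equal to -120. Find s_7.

-37960

Build the table forward from the leading diagonal:
Δ⁵: -120, -120, -120, -120, -120, -120, -120
Δ⁴: -504, -624, -744, -864, -984, -1104, -1224
Δ³: -834, -1338, -1962, -2706, -3570, -4554, -5658
Δ²: -706, -1540, -2878, -4840, -7546, -11116, -15670
Δ: -371, -1077, -2617, -5495, -10335, -17881, -28997
s: -184, -555, -1632, -4249, -9744, -20079, -37960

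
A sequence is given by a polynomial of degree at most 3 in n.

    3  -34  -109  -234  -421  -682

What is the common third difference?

-12

First differences: -37, -75, -125, -187, -261
Second differences: -38, -50, -62, -74
Third differences: -12, -12, -12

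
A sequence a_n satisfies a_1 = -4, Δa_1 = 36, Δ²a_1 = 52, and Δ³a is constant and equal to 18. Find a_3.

120

Build the table forward from the leading diagonal:
Δ³: 18, 18, 18
Δ²: 52, 70, 88
Δ: 36, 88, 158
a: -4, 32, 120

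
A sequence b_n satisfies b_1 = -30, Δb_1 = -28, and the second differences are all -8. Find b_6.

-250

Build the table forward from the leading diagonal:
Δ²: -8, -8, -8, -8, -8, -8
Δ: -28, -36, -44, -52, -60, -68
b: -30, -58, -94, -138, -190, -250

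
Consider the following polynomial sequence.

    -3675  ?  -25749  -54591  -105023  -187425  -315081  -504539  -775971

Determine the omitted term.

Using the last 7 terms:
D1: -28842, -50432, -82402, -127656, -189458, -271432
D2: -21590, -31970, -45254, -61802, -81974
D3: -10380, -13284, -16548, -20172
D4: -2904, -3264, -3624
D5: -360, -360
Constant fifth difference = -360.
Extend backward: -2904 + 360 = -2544;  -10380 + 2544 = -7836;  -21590 + 7836 = -13754;  -28842 + 13754 = -15088;  -25749 + 15088 = -10661

-10661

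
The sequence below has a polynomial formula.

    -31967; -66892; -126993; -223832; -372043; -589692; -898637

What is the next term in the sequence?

-1324888

D1: -34925  -60101  -96839  -148211  -217649  -308945
D2: -25176  -36738  -51372  -69438  -91296
D3: -11562  -14634  -18066  -21858
D4: -3072  -3432  -3792
D5: -360  -360
Fifth differences constant at -360.
-3792 − 360 = -4152;  -21858 − 4152 = -26010;  -91296 − 26010 = -117306;  -308945 − 117306 = -426251;  -898637 − 426251 = -1324888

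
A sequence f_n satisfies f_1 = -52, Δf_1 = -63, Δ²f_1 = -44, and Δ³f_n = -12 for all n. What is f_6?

-927

Build the table forward from the leading diagonal:
Third differences: -12, -12, -12, -12, -12, -12
Second differences: -44, -56, -68, -80, -92, -104
First differences: -63, -107, -163, -231, -311, -403
f: -52, -115, -222, -385, -616, -927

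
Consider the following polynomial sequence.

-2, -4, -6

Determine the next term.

-2 , -2
The first differences are constant (-2).
-6 − 2 = -8

-8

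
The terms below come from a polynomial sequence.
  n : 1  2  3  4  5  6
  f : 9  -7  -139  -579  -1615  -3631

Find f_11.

-48571

First differences: -16  -132  -440  -1036  -2016
Second differences: -116  -308  -596  -980
Third differences: -192  -288  -384
Fourth differences: -96  -96
Fourth differences constant at -96.
-384 − 96 = -480;  -980 − 480 = -1460;  -2016 − 1460 = -3476;  -3631 − 3476 = -7107
-480 − 96 = -576;  -1460 − 576 = -2036;  -3476 − 2036 = -5512;  -7107 − 5512 = -12619
-576 − 96 = -672;  -2036 − 672 = -2708;  -5512 − 2708 = -8220;  -12619 − 8220 = -20839
-672 − 96 = -768;  -2708 − 768 = -3476;  -8220 − 3476 = -11696;  -20839 − 11696 = -32535
-768 − 96 = -864;  -3476 − 864 = -4340;  -11696 − 4340 = -16036;  -32535 − 16036 = -48571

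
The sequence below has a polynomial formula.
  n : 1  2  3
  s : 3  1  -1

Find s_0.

D1: -2, -2
The first differences are constant at -2.
Work back: 3 + 2 = 5

5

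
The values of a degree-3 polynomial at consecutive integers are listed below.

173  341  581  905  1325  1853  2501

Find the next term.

3281

Δ: 168, 240, 324, 420, 528, 648
Δ²: 72, 84, 96, 108, 120
Δ³: 12, 12, 12, 12
Third differences constant at 12.
120 + 12 = 132;  648 + 132 = 780;  2501 + 780 = 3281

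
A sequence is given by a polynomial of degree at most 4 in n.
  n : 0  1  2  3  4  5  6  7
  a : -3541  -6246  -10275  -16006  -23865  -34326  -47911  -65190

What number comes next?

-86781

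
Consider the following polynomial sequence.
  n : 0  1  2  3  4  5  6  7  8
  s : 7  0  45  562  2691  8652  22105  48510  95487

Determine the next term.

Δ: -7, 45, 517, 2129, 5961, 13453, 26405, 46977
Δ²: 52, 472, 1612, 3832, 7492, 12952, 20572
Δ³: 420, 1140, 2220, 3660, 5460, 7620
Δ⁴: 720, 1080, 1440, 1800, 2160
Δ⁵: 360, 360, 360, 360
The fifth differences are constant (360).
2160 + 360 = 2520;  7620 + 2520 = 10140;  20572 + 10140 = 30712;  46977 + 30712 = 77689;  95487 + 77689 = 173176

173176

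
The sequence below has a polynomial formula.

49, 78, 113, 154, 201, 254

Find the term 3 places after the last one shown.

449

Δ: 29  35  41  47  53
Δ²: 6  6  6  6
Constant second difference = 6, so extend:
53 + 6 = 59;  254 + 59 = 313
59 + 6 = 65;  313 + 65 = 378
65 + 6 = 71;  378 + 71 = 449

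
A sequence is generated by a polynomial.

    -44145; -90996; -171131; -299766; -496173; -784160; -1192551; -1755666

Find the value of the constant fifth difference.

Δ: -46851, -80135, -128635, -196407, -287987, -408391, -563115
Δ²: -33284, -48500, -67772, -91580, -120404, -154724
Δ³: -15216, -19272, -23808, -28824, -34320
Δ⁴: -4056, -4536, -5016, -5496
Δ⁵: -480, -480, -480

-480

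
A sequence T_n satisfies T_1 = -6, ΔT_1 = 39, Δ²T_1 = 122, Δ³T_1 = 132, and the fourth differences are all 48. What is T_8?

9129

Build the table forward from the leading diagonal:
Δ⁴: 48  48  48  48  48  48  48  48
Δ³: 132  180  228  276  324  372  420  468
Δ²: 122  254  434  662  938  1262  1634  2054
Δ: 39  161  415  849  1511  2449  3711  5345
T: -6  33  194  609  1458  2969  5418  9129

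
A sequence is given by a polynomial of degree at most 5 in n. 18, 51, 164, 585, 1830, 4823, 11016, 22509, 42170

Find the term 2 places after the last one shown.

D1: 33, 113, 421, 1245, 2993, 6193, 11493, 19661
D2: 80, 308, 824, 1748, 3200, 5300, 8168
D3: 228, 516, 924, 1452, 2100, 2868
D4: 288, 408, 528, 648, 768
D5: 120, 120, 120, 120
The fifth differences are constant (120).
768 + 120 = 888;  2868 + 888 = 3756;  8168 + 3756 = 11924;  19661 + 11924 = 31585;  42170 + 31585 = 73755
888 + 120 = 1008;  3756 + 1008 = 4764;  11924 + 4764 = 16688;  31585 + 16688 = 48273;  73755 + 48273 = 122028

122028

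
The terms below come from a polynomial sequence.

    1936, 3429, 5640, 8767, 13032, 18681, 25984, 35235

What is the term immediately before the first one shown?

First differences: 1493  2211  3127  4265  5649  7303  9251
Second differences: 718  916  1138  1384  1654  1948
Third differences: 198  222  246  270  294
Fourth differences: 24  24  24  24
The fourth differences are constant at 24.
Work back: 198 − 24 = 174;  718 − 174 = 544;  1493 − 544 = 949;  1936 − 949 = 987

987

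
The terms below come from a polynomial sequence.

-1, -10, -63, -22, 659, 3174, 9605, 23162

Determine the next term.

48423

-9 , -53 , 41 , 681 , 2515 , 6431 , 13557
-44 , 94 , 640 , 1834 , 3916 , 7126
138 , 546 , 1194 , 2082 , 3210
408 , 648 , 888 , 1128
240 , 240 , 240
Constant fifth difference = 240, so extend:
1128 + 240 = 1368;  3210 + 1368 = 4578;  7126 + 4578 = 11704;  13557 + 11704 = 25261;  23162 + 25261 = 48423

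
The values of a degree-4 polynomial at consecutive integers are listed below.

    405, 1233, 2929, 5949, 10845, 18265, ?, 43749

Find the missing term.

28953

Using the first 6 terms:
First differences: 828  1696  3020  4896  7420
Second differences: 868  1324  1876  2524
Third differences: 456  552  648
Fourth differences: 96  96
Constant fourth difference = 96.
Extend forward: 648 + 96 = 744;  2524 + 744 = 3268;  7420 + 3268 = 10688;  18265 + 10688 = 28953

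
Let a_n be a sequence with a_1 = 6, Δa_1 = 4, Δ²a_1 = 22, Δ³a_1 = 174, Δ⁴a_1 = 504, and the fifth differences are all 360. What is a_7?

13560

Build the table forward from the leading diagonal:
Δ⁵: 360  360  360  360  360  360  360
Δ⁴: 504  864  1224  1584  1944  2304  2664
Δ³: 174  678  1542  2766  4350  6294  8598
Δ²: 22  196  874  2416  5182  9532  15826
Δ: 4  26  222  1096  3512  8694  18226
a: 6  10  36  258  1354  4866  13560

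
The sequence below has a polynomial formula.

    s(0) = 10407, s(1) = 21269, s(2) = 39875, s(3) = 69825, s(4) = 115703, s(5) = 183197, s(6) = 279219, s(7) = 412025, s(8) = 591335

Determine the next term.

828453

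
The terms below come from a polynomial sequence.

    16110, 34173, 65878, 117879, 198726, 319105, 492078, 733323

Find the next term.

Δ: 18063 , 31705 , 52001 , 80847 , 120379 , 172973 , 241245
Δ²: 13642 , 20296 , 28846 , 39532 , 52594 , 68272
Δ³: 6654 , 8550 , 10686 , 13062 , 15678
Δ⁴: 1896 , 2136 , 2376 , 2616
Δ⁵: 240 , 240 , 240
Fifth differences constant at 240.
2616 + 240 = 2856;  15678 + 2856 = 18534;  68272 + 18534 = 86806;  241245 + 86806 = 328051;  733323 + 328051 = 1061374

1061374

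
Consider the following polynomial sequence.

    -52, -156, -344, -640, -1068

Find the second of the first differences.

-188

Δ: -104, -188, -296, -428
Δ²: -84, -108, -132
Δ³: -24, -24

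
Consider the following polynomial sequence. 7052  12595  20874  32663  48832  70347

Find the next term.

98270

5543  8279  11789  16169  21515
2736  3510  4380  5346
774  870  966
96  96
Fourth differences constant at 96.
966 + 96 = 1062;  5346 + 1062 = 6408;  21515 + 6408 = 27923;  70347 + 27923 = 98270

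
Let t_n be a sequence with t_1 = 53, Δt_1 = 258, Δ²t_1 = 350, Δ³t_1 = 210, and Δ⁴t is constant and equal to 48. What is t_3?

Build the table forward from the leading diagonal:
Fourth differences: 48, 48, 48
Third differences: 210, 258, 306
Second differences: 350, 560, 818
First differences: 258, 608, 1168
t: 53, 311, 919

919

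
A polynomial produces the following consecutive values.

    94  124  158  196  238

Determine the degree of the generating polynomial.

30, 34, 38, 42
4, 4, 4
The second differences are constant, so the polynomial has degree 2.

2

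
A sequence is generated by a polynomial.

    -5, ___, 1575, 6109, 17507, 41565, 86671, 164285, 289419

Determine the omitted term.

221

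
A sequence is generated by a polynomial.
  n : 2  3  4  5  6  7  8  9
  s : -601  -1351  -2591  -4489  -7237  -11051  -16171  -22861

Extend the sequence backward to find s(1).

-197

-750, -1240, -1898, -2748, -3814, -5120, -6690
-490, -658, -850, -1066, -1306, -1570
-168, -192, -216, -240, -264
-24, -24, -24, -24
The fourth differences are constant at -24.
Work back: -168 + 24 = -144;  -490 + 144 = -346;  -750 + 346 = -404;  -601 + 404 = -197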